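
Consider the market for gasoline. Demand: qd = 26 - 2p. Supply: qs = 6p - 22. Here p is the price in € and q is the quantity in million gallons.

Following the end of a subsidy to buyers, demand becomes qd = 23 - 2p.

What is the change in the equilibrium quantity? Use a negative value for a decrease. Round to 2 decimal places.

-2.25

Before the shock: 26 - 2p = 6p - 22 ⇒ 48 = 8p ⇒ p = 6, q = 14.
The new curves are qd = 23 - 2p (demand) and qs = 6p - 22 (supply).
Setting them equal: 23 - 2p = 6p - 22 → 45 = 8p, so p = 5.625 and q = 11.75.
Δq = 11.75 − 14 = -2.25.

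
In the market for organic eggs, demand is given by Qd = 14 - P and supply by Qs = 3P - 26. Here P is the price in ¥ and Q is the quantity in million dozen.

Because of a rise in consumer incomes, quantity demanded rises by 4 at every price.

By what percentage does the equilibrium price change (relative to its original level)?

+10

Initially, 14 - P = 3P - 26, so 40 = 4P and P = 10, Q = 4.
After the shift, demand is Qd = 18 - P and supply is Qs = 3P - 26.
Clearing the new market: 18 - P = 3P - 26, so P = 11 and Q = 7.
%ΔP = (11 − 10) / 10 × 100 = +10%.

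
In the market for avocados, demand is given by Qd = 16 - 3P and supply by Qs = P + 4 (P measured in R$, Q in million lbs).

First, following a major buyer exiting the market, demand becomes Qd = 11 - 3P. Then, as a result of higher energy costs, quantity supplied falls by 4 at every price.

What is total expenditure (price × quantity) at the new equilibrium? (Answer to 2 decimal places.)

7.56

Solve the original market: 16 - 3P = P + 4, hence P = 3 and Q = 7.
With the change applied: demand Qd = 11 - 3P, supply Qs = P.
Setting them equal: 11 - 3P = P → 11 = 4P, so P = 2.75 and Q = 2.75.
New expenditure = 2.75 × 2.75 = 7.56.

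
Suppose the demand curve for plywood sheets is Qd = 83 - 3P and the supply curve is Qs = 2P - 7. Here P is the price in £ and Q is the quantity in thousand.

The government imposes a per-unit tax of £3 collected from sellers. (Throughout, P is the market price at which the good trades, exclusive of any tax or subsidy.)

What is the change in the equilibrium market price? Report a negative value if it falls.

Before the shock: 83 - 3P = 2P - 7 ⇒ 90 = 5P ⇒ P = 18, Q = 29.
Since sellers keep the price net of the tax, the effective supply curve becomes Qs = 2P - 13.
Setting them equal: 83 - 3P = 2P - 13 → 96 = 5P, so P = 19.2 and Q = 25.4.
ΔP = 19.2 − 18 = +1.2.

+1.2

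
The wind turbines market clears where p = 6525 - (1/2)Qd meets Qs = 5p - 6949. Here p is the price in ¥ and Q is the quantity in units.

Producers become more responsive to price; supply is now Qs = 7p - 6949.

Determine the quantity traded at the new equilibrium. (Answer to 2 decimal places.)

Original equilibrium: 13050 - 2p = 5p - 6949 gives 19999 = 7p, so p = 2857 and Q = 7336.
The new curves are Qd = 13050 - 2p (demand) and Qs = 7p - 6949 (supply).
New equilibrium: 13050 - 2p = 7p - 6949 ⇒ 19999 = 9p ⇒ p = 19999/9 ≈ 2222.1111, Q = 77452/9 ≈ 8605.7778.

8605.78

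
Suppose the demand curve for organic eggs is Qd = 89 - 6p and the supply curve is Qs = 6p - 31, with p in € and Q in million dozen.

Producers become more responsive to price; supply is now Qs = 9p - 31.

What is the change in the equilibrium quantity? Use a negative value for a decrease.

Before the shock: 89 - 6p = 6p - 31 ⇒ 120 = 12p ⇒ p = 10, Q = 29.
The new curves are Qd = 89 - 6p (demand) and Qs = 9p - 31 (supply).
Clearing the new market: 89 - 6p = 9p - 31, so p = 8 and Q = 41.
ΔQ = 41 − 29 = +12.

+12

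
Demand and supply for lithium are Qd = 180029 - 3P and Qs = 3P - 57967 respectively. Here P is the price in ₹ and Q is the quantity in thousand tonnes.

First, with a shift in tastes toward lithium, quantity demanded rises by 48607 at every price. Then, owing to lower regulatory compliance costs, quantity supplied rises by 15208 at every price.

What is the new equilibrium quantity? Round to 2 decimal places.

Solve the original market: 180029 - 3P = 3P - 57967, hence P = 39666 and Q = 61031.
The shock moves the curves to Qd = 228636 - 3P and Qs = 3P - 42759.
New equilibrium: 228636 - 3P = 3P - 42759 ⇒ 271395 = 6P ⇒ P = 45232.5, Q = 92938.5.

92938.50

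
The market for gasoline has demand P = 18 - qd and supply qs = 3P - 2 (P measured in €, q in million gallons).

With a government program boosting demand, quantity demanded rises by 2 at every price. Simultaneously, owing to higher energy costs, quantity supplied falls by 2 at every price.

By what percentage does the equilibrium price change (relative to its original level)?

+20

Before the shock: 18 - P = 3P - 2 ⇒ 20 = 4P ⇒ P = 5, q = 13.
The new curves are qd = 20 - P (demand) and qs = 3P - 4 (supply).
Setting them equal: 20 - P = 3P - 4 → 24 = 4P, so P = 6 and q = 14.
%ΔP = (6 − 5) / 5 × 100 = +20%.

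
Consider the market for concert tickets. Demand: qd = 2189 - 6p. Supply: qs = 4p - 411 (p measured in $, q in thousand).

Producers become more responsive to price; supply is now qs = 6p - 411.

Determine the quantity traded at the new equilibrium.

889

Initially, 2189 - 6p = 4p - 411, so 2600 = 10p and p = 260, q = 629.
After the shift, demand is qd = 2189 - 6p and supply is qs = 6p - 411.
Equate the new curves: 2189 - 6p = 6p - 411, giving 2600 = 12p, p = 650/3 ≈ 216.6667, q = 889.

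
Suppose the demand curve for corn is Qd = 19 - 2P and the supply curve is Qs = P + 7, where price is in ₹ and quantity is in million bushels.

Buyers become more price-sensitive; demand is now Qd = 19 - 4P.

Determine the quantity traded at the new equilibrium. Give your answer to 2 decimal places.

9.40

Initially, 19 - 2P = P + 7, so 12 = 3P and P = 4, Q = 11.
The new curves are Qd = 19 - 4P (demand) and Qs = P + 7 (supply).
New equilibrium: 19 - 4P = P + 7 ⇒ 12 = 5P ⇒ P = 2.4, Q = 9.4.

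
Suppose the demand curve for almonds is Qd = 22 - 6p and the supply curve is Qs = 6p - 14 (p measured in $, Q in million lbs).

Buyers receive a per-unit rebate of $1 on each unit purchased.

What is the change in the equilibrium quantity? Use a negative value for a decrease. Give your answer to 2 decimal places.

+3.00

Initially, 22 - 6p = 6p - 14, so 36 = 12p and p = 3, Q = 4.
Since buyers' out-of-pocket price is the market price minus the rebate, the effective demand curve becomes Qd = 28 - 6p.
New equilibrium: 28 - 6p = 6p - 14 ⇒ 42 = 12p ⇒ p = 3.5, Q = 7.
ΔQ = 7 − 4 = +3.00.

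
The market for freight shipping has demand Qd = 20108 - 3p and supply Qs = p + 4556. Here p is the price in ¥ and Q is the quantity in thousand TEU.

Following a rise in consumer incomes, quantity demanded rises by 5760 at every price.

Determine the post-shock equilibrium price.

5328

Before the shock: 20108 - 3p = p + 4556 ⇒ 15552 = 4p ⇒ p = 3888, Q = 8444.
The new curves are Qd = 25868 - 3p (demand) and Qs = p + 4556 (supply).
New equilibrium: 25868 - 3p = p + 4556 ⇒ 21312 = 4p ⇒ p = 5328, Q = 9884.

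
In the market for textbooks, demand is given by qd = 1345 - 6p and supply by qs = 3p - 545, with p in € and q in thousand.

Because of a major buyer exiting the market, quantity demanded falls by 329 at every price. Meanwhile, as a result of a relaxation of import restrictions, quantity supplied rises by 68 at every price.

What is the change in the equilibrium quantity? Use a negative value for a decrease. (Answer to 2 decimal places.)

-64.33

Solve the original market: 1345 - 6p = 3p - 545, hence p = 210 and q = 85.
The shock moves the curves to qd = 1016 - 6p and qs = 3p - 477.
Setting them equal: 1016 - 6p = 3p - 477 → 1493 = 9p, so p = 1493/9 ≈ 165.8889 and q = 62/3 ≈ 20.6667.
Δq = 20.6667 − 85 = -64.33.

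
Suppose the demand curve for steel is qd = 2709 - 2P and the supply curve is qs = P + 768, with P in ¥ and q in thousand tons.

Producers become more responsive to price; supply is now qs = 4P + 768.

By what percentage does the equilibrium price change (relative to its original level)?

-50

Before the shock: 2709 - 2P = P + 768 ⇒ 1941 = 3P ⇒ P = 647, q = 1415.
The new curves are qd = 2709 - 2P (demand) and qs = 4P + 768 (supply).
Clearing the new market: 2709 - 2P = 4P + 768, so P = 323.5 and q = 2062.
%ΔP = (323.5 − 647) / 647 × 100 = -50%.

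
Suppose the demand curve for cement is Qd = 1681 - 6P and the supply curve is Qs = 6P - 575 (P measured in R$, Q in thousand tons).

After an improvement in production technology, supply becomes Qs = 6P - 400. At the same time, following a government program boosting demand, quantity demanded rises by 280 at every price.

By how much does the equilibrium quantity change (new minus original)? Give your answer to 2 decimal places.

+227.50

Before the shock: 1681 - 6P = 6P - 575 ⇒ 2256 = 12P ⇒ P = 188, Q = 553.
The new curves are Qd = 1961 - 6P (demand) and Qs = 6P - 400 (supply).
Setting them equal: 1961 - 6P = 6P - 400 → 2361 = 12P, so P = 196.75 and Q = 780.5.
ΔQ = 780.5 − 553 = +227.50.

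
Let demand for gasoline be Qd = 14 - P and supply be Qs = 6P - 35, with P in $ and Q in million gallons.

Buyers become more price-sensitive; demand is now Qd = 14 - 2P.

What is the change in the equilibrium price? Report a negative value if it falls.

Original equilibrium: 14 - P = 6P - 35 gives 49 = 7P, so P = 7 and Q = 7.
With the change applied: demand Qd = 14 - 2P, supply Qs = 6P - 35.
New equilibrium: 14 - 2P = 6P - 35 ⇒ 49 = 8P ⇒ P = 6.125, Q = 1.75.
ΔP = 6.125 − 7 = -0.875.

-0.875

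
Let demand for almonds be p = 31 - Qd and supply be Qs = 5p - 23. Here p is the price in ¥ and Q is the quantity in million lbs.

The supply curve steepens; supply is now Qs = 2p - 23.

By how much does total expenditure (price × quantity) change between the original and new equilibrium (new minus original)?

Before the shock: 31 - p = 5p - 23 ⇒ 54 = 6p ⇒ p = 9, Q = 22.
After the shift, demand is Qd = 31 - p and supply is Qs = 2p - 23.
New equilibrium: 31 - p = 2p - 23 ⇒ 54 = 3p ⇒ p = 18, Q = 13.
Expenditure moves from 9×22 = 198 to 18×13 = 234; change = +36.

+36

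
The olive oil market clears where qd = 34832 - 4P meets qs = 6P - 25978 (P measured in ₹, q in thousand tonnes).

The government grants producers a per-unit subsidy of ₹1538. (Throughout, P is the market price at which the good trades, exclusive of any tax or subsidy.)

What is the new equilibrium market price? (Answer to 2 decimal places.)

Original equilibrium: 34832 - 4P = 6P - 25978 gives 60810 = 10P, so P = 6081 and q = 10508.
Since sellers receive the price plus the subsidy, the effective supply curve becomes qs = 6P - 16750.
Equate the new curves: 34832 - 4P = 6P - 16750, giving 51582 = 10P, P = 5158.2, q = 14199.2.

5158.20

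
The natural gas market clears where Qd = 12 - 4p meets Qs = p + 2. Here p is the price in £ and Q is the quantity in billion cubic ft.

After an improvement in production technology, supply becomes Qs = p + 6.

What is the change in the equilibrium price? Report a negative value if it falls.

-0.8

Original equilibrium: 12 - 4p = p + 2 gives 10 = 5p, so p = 2 and Q = 4.
The shock moves the curves to Qd = 12 - 4p and Qs = p + 6.
New equilibrium: 12 - 4p = p + 6 ⇒ 6 = 5p ⇒ p = 1.2, Q = 7.2.
Δp = 1.2 − 2 = -0.8.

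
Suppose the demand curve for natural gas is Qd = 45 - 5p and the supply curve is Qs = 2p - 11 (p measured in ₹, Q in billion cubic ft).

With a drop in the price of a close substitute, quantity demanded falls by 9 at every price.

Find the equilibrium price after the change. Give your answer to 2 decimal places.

6.71

Before the shock: 45 - 5p = 2p - 11 ⇒ 56 = 7p ⇒ p = 8, Q = 5.
The shock moves the curves to Qd = 36 - 5p and Qs = 2p - 11.
New equilibrium: 36 - 5p = 2p - 11 ⇒ 47 = 7p ⇒ p = 47/7 ≈ 6.7143, Q = 17/7 ≈ 2.4286.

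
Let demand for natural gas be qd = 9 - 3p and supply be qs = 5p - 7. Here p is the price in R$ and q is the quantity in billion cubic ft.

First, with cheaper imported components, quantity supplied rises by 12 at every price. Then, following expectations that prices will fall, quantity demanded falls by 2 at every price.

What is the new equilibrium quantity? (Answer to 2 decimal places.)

6.25

Initially, 9 - 3p = 5p - 7, so 16 = 8p and p = 2, q = 3.
With the change applied: demand qd = 7 - 3p, supply qs = 5p + 5.
New equilibrium: 7 - 3p = 5p + 5 ⇒ 2 = 8p ⇒ p = 0.25, q = 6.25.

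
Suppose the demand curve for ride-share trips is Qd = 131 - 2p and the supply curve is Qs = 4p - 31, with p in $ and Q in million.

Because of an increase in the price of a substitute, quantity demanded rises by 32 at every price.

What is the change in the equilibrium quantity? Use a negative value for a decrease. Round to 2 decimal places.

Initially, 131 - 2p = 4p - 31, so 162 = 6p and p = 27, Q = 77.
The new curves are Qd = 163 - 2p (demand) and Qs = 4p - 31 (supply).
Equate the new curves: 163 - 2p = 4p - 31, giving 194 = 6p, p = 97/3 ≈ 32.3333, Q = 295/3 ≈ 98.3333.
ΔQ = 98.3333 − 77 = +21.33.

+21.33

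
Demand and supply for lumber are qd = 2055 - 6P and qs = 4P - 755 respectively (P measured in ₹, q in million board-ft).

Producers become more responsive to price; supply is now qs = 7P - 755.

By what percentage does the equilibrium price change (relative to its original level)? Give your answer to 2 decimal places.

-23.08

Original equilibrium: 2055 - 6P = 4P - 755 gives 2810 = 10P, so P = 281 and q = 369.
With the change applied: demand qd = 2055 - 6P, supply qs = 7P - 755.
Equate the new curves: 2055 - 6P = 7P - 755, giving 2810 = 13P, P = 2810/13 ≈ 216.1538, q = 9855/13 ≈ 758.0769.
%ΔP = (216.1538 − 281) / 281 × 100 = -23.08%.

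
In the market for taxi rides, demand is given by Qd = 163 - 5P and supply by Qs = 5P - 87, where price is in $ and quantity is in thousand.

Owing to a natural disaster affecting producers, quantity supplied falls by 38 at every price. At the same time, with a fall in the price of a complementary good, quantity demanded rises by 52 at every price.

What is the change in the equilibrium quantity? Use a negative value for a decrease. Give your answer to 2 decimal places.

+7.00

Original equilibrium: 163 - 5P = 5P - 87 gives 250 = 10P, so P = 25 and Q = 38.
The shock moves the curves to Qd = 215 - 5P and Qs = 5P - 125.
New equilibrium: 215 - 5P = 5P - 125 ⇒ 340 = 10P ⇒ P = 34, Q = 45.
ΔQ = 45 − 38 = +7.00.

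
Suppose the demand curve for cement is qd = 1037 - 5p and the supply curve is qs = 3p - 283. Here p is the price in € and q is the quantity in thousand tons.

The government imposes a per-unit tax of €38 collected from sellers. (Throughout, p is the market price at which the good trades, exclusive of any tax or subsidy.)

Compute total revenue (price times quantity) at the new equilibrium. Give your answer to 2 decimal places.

25229.44

Original equilibrium: 1037 - 5p = 3p - 283 gives 1320 = 8p, so p = 165 and q = 212.
Since sellers keep the price net of the tax, the effective supply curve becomes qs = 3p - 397.
Clearing the new market: 1037 - 5p = 3p - 397, so p = 179.25 and q = 140.75.
New expenditure = 179.25 × 140.75 = 25229.44.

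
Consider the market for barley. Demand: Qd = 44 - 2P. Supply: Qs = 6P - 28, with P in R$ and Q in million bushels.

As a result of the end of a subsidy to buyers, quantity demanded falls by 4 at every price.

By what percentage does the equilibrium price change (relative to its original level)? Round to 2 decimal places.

Before the shock: 44 - 2P = 6P - 28 ⇒ 72 = 8P ⇒ P = 9, Q = 26.
With the change applied: demand Qd = 40 - 2P, supply Qs = 6P - 28.
Equate the new curves: 40 - 2P = 6P - 28, giving 68 = 8P, P = 8.5, Q = 23.
%ΔP = (8.5 − 9) / 9 × 100 = -5.56%.

-5.56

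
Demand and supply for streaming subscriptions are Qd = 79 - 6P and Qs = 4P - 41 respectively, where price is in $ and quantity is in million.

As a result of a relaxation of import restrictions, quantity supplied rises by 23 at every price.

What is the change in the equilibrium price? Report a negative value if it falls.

-2.3

Original equilibrium: 79 - 6P = 4P - 41 gives 120 = 10P, so P = 12 and Q = 7.
With the change applied: demand Qd = 79 - 6P, supply Qs = 4P - 18.
Equate the new curves: 79 - 6P = 4P - 18, giving 97 = 10P, P = 9.7, Q = 20.8.
ΔP = 9.7 − 12 = -2.3.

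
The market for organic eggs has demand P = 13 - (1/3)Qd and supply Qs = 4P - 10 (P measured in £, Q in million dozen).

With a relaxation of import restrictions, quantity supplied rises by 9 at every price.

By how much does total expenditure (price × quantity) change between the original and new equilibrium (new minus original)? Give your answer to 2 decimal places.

-1.10

Before the shock: 39 - 3P = 4P - 10 ⇒ 49 = 7P ⇒ P = 7, Q = 18.
With the change applied: demand Qd = 39 - 3P, supply Qs = 4P - 1.
Setting them equal: 39 - 3P = 4P - 1 → 40 = 7P, so P = 40/7 ≈ 5.7143 and Q = 153/7 ≈ 21.8571.
Expenditure moves from 7×18 = 126 to 5.7143×21.8571 = 124.8980; change = -1.10.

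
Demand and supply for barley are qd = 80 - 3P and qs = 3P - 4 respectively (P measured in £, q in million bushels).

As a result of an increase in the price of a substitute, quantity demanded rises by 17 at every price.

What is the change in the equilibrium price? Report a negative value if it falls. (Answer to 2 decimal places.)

+2.83

Original equilibrium: 80 - 3P = 3P - 4 gives 84 = 6P, so P = 14 and q = 38.
The shock moves the curves to qd = 97 - 3P and qs = 3P - 4.
Setting them equal: 97 - 3P = 3P - 4 → 101 = 6P, so P = 101/6 ≈ 16.8333 and q = 46.5.
ΔP = 16.8333 − 14 = +2.83.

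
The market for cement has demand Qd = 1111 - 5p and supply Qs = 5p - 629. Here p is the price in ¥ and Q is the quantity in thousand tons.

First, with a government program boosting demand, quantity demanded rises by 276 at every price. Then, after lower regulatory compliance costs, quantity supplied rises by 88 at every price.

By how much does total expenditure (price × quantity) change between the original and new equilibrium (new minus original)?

Initially, 1111 - 5p = 5p - 629, so 1740 = 10p and p = 174, Q = 241.
After the shift, demand is Qd = 1387 - 5p and supply is Qs = 5p - 541.
Equate the new curves: 1387 - 5p = 5p - 541, giving 1928 = 10p, p = 192.8, Q = 423.
Expenditure moves from 174×241 = 41934 to 192.8×423 = 81554.4; change = +39620.4.

+39620.4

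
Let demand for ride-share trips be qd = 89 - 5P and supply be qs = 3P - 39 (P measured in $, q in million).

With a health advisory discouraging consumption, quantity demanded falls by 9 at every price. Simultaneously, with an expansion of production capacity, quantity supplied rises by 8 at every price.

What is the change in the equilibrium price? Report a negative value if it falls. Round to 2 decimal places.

Initially, 89 - 5P = 3P - 39, so 128 = 8P and P = 16, q = 9.
After the shift, demand is qd = 80 - 5P and supply is qs = 3P - 31.
Clearing the new market: 80 - 5P = 3P - 31, so P = 13.875 and q = 10.625.
ΔP = 13.875 − 16 = -2.13.

-2.13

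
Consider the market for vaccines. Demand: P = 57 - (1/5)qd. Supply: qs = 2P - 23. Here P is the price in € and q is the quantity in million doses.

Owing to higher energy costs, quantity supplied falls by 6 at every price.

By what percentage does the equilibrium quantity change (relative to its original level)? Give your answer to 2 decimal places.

Original equilibrium: 285 - 5P = 2P - 23 gives 308 = 7P, so P = 44 and q = 65.
The shock moves the curves to qd = 285 - 5P and qs = 2P - 29.
Setting them equal: 285 - 5P = 2P - 29 → 314 = 7P, so P = 314/7 ≈ 44.8571 and q = 425/7 ≈ 60.7143.
%Δq = (60.7143 − 65) / 65 × 100 = -6.59%.

-6.59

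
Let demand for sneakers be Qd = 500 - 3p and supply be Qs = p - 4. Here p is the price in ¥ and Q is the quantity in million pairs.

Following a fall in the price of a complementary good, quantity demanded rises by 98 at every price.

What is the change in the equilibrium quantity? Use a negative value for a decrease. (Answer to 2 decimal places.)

+24.50

Initially, 500 - 3p = p - 4, so 504 = 4p and p = 126, Q = 122.
After the shift, demand is Qd = 598 - 3p and supply is Qs = p - 4.
Clearing the new market: 598 - 3p = p - 4, so p = 150.5 and Q = 146.5.
ΔQ = 146.5 − 122 = +24.50.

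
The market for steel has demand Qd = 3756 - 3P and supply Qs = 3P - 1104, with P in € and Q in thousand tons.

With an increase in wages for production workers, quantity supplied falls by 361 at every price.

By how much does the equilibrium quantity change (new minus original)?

-180.5

Original equilibrium: 3756 - 3P = 3P - 1104 gives 4860 = 6P, so P = 810 and Q = 1326.
The shock moves the curves to Qd = 3756 - 3P and Qs = 3P - 1465.
Setting them equal: 3756 - 3P = 3P - 1465 → 5221 = 6P, so P = 5221/6 ≈ 870.1667 and Q = 1145.5.
ΔQ = 1145.5 − 1326 = -180.5.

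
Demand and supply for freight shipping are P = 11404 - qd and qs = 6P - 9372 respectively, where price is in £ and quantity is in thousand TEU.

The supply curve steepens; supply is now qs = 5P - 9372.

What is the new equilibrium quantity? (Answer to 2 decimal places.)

Initially, 11404 - P = 6P - 9372, so 20776 = 7P and P = 2968, q = 8436.
The new curves are qd = 11404 - P (demand) and qs = 5P - 9372 (supply).
New equilibrium: 11404 - P = 5P - 9372 ⇒ 20776 = 6P ⇒ P = 10388/3 ≈ 3462.6667, q = 23824/3 ≈ 7941.3333.

7941.33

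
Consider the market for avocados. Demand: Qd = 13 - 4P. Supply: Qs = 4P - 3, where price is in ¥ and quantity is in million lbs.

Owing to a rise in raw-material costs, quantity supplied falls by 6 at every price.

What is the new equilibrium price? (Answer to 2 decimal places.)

2.75

Initially, 13 - 4P = 4P - 3, so 16 = 8P and P = 2, Q = 5.
The shock moves the curves to Qd = 13 - 4P and Qs = 4P - 9.
Equate the new curves: 13 - 4P = 4P - 9, giving 22 = 8P, P = 2.75, Q = 2.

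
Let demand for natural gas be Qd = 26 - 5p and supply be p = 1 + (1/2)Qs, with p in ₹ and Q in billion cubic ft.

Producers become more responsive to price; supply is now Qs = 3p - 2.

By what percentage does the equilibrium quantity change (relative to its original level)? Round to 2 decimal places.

+41.67

Initially, 26 - 5p = 2p - 2, so 28 = 7p and p = 4, Q = 6.
The new curves are Qd = 26 - 5p (demand) and Qs = 3p - 2 (supply).
New equilibrium: 26 - 5p = 3p - 2 ⇒ 28 = 8p ⇒ p = 3.5, Q = 8.5.
%ΔQ = (8.5 − 6) / 6 × 100 = +41.67%.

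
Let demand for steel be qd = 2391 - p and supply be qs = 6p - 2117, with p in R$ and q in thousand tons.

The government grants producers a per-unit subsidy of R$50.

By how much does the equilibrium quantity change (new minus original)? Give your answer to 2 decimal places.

+42.86

Initially, 2391 - p = 6p - 2117, so 4508 = 7p and p = 644, q = 1747.
Since sellers receive the price plus the subsidy, the effective supply curve becomes qs = 6p - 1817.
Equate the new curves: 2391 - p = 6p - 1817, giving 4208 = 7p, p = 4208/7 ≈ 601.1429, q = 12529/7 ≈ 1789.8571.
Δq = 1789.8571 − 1747 = +42.86.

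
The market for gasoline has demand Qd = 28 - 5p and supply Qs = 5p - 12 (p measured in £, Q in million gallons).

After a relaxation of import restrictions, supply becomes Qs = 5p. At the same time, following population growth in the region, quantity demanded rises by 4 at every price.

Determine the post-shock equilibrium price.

3.2

Original equilibrium: 28 - 5p = 5p - 12 gives 40 = 10p, so p = 4 and Q = 8.
After the shift, demand is Qd = 32 - 5p and supply is Qs = 5p.
Clearing the new market: 32 - 5p = 5p, so p = 3.2 and Q = 16.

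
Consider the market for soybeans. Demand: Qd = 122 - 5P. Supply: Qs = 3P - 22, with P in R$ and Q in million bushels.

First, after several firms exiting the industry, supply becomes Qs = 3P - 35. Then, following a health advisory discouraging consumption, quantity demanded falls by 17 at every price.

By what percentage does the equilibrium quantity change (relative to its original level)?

-45.3125

Solve the original market: 122 - 5P = 3P - 22, hence P = 18 and Q = 32.
With the change applied: demand Qd = 105 - 5P, supply Qs = 3P - 35.
Equate the new curves: 105 - 5P = 3P - 35, giving 140 = 8P, P = 17.5, Q = 17.5.
%ΔQ = (17.5 − 32) / 32 × 100 = -45.3125%.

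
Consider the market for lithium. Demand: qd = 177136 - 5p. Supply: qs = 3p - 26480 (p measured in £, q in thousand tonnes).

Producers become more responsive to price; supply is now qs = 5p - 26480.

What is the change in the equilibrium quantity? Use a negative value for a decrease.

+25452

Initially, 177136 - 5p = 3p - 26480, so 203616 = 8p and p = 25452, q = 49876.
The shock moves the curves to qd = 177136 - 5p and qs = 5p - 26480.
Equate the new curves: 177136 - 5p = 5p - 26480, giving 203616 = 10p, p = 20361.6, q = 75328.
Δq = 75328 − 49876 = +25452.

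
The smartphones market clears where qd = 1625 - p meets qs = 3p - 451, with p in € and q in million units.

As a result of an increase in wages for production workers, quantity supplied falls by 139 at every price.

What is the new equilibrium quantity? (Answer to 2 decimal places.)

1071.25

Before the shock: 1625 - p = 3p - 451 ⇒ 2076 = 4p ⇒ p = 519, q = 1106.
The shock moves the curves to qd = 1625 - p and qs = 3p - 590.
Equate the new curves: 1625 - p = 3p - 590, giving 2215 = 4p, p = 553.75, q = 1071.25.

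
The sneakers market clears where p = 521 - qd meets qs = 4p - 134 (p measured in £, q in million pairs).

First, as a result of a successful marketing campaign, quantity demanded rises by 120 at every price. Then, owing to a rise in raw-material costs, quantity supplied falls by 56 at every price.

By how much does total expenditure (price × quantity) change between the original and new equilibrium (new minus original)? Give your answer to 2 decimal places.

+27821.76

Initially, 521 - p = 4p - 134, so 655 = 5p and p = 131, q = 390.
After the shift, demand is qd = 641 - p and supply is qs = 4p - 190.
Setting them equal: 641 - p = 4p - 190 → 831 = 5p, so p = 166.2 and q = 474.8.
Expenditure moves from 131×390 = 51090 to 166.2×474.8 = 78911.76; change = +27821.76.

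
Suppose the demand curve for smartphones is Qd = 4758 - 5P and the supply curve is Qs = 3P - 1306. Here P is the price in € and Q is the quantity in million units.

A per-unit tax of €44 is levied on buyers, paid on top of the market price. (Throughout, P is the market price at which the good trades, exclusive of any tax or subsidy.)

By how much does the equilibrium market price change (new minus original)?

-27.5

Before the shock: 4758 - 5P = 3P - 1306 ⇒ 6064 = 8P ⇒ P = 758, Q = 968.
Since buyers pay the price plus the tax, the effective demand curve becomes Qd = 4538 - 5P.
New equilibrium: 4538 - 5P = 3P - 1306 ⇒ 5844 = 8P ⇒ P = 730.5, Q = 885.5.
ΔP = 730.5 − 758 = -27.5.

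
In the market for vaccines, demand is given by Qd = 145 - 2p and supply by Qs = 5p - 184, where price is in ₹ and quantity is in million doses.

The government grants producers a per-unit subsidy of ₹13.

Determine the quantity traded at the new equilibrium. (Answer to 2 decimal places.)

69.57

Before the shock: 145 - 2p = 5p - 184 ⇒ 329 = 7p ⇒ p = 47, Q = 51.
Since sellers receive the price plus the subsidy, the effective supply curve becomes Qs = 5p - 119.
Setting them equal: 145 - 2p = 5p - 119 → 264 = 7p, so p = 264/7 ≈ 37.7143 and Q = 487/7 ≈ 69.5714.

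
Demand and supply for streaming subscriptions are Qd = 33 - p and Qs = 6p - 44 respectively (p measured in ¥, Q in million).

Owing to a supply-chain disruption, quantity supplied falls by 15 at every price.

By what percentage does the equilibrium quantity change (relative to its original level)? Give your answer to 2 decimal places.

-9.74

Original equilibrium: 33 - p = 6p - 44 gives 77 = 7p, so p = 11 and Q = 22.
The shock moves the curves to Qd = 33 - p and Qs = 6p - 59.
New equilibrium: 33 - p = 6p - 59 ⇒ 92 = 7p ⇒ p = 92/7 ≈ 13.1429, Q = 139/7 ≈ 19.8571.
%ΔQ = (19.8571 − 22) / 22 × 100 = -9.74%.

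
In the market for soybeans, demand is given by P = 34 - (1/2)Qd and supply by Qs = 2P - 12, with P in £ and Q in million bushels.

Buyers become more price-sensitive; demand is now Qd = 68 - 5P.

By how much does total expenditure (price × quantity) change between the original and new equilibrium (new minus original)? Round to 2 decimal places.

-435.92

Original equilibrium: 68 - 2P = 2P - 12 gives 80 = 4P, so P = 20 and Q = 28.
After the shift, demand is Qd = 68 - 5P and supply is Qs = 2P - 12.
Equate the new curves: 68 - 5P = 2P - 12, giving 80 = 7P, P = 80/7 ≈ 11.4286, Q = 76/7 ≈ 10.8571.
Expenditure moves from 20×28 = 560 to 11.4286×10.8571 = 124.0816; change = -435.92.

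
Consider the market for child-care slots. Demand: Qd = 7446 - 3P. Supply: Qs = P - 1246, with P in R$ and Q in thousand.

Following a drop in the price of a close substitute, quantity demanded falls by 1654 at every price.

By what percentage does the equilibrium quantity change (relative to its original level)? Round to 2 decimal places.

-44.61

Original equilibrium: 7446 - 3P = P - 1246 gives 8692 = 4P, so P = 2173 and Q = 927.
The new curves are Qd = 5792 - 3P (demand) and Qs = P - 1246 (supply).
Clearing the new market: 5792 - 3P = P - 1246, so P = 1759.5 and Q = 513.5.
%ΔQ = (513.5 − 927) / 927 × 100 = -44.61%.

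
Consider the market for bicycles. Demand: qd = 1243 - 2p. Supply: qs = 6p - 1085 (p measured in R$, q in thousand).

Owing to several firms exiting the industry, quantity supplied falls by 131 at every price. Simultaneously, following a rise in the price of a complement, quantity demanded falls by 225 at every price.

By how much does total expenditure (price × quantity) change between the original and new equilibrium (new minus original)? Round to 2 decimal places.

Initially, 1243 - 2p = 6p - 1085, so 2328 = 8p and p = 291, q = 661.
After the shift, demand is qd = 1018 - 2p and supply is qs = 6p - 1216.
Setting them equal: 1018 - 2p = 6p - 1216 → 2234 = 8p, so p = 279.25 and q = 459.5.
Expenditure moves from 291×661 = 192351 to 279.25×459.5 = 128315.375; change = -64035.63.

-64035.63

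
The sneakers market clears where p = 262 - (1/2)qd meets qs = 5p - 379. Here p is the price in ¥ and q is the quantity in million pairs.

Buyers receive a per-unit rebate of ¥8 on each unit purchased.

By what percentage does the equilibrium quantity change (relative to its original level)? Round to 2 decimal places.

Original equilibrium: 524 - 2p = 5p - 379 gives 903 = 7p, so p = 129 and q = 266.
Since buyers' out-of-pocket price is the market price minus the rebate, the effective demand curve becomes qd = 540 - 2p.
Equate the new curves: 540 - 2p = 5p - 379, giving 919 = 7p, p = 919/7 ≈ 131.2857, q = 1942/7 ≈ 277.4286.
%Δq = (277.4286 − 266) / 266 × 100 = +4.30%.

+4.30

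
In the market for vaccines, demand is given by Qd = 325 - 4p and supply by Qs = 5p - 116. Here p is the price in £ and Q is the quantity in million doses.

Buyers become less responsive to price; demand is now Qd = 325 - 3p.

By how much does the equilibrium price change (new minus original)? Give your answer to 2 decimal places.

Original equilibrium: 325 - 4p = 5p - 116 gives 441 = 9p, so p = 49 and Q = 129.
After the shift, demand is Qd = 325 - 3p and supply is Qs = 5p - 116.
Setting them equal: 325 - 3p = 5p - 116 → 441 = 8p, so p = 55.125 and Q = 159.625.
Δp = 55.125 − 49 = +6.13.

+6.13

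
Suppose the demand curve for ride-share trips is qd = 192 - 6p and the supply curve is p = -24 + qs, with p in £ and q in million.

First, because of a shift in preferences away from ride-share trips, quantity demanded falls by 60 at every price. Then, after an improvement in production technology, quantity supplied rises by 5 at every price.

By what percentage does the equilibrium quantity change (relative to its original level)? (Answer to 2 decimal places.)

-8.93

Initially, 192 - 6p = p + 24, so 168 = 7p and p = 24, q = 48.
After the shift, demand is qd = 132 - 6p and supply is qs = p + 29.
Clearing the new market: 132 - 6p = p + 29, so p = 103/7 ≈ 14.7143 and q = 306/7 ≈ 43.7143.
%Δq = (43.7143 − 48) / 48 × 100 = -8.93%.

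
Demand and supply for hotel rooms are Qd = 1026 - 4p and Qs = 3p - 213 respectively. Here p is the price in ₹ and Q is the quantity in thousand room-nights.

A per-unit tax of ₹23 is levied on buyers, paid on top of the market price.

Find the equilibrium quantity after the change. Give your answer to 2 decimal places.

278.57

Solve the original market: 1026 - 4p = 3p - 213, hence p = 177 and Q = 318.
Since buyers pay the price plus the tax, the effective demand curve becomes Qd = 934 - 4p.
Setting them equal: 934 - 4p = 3p - 213 → 1147 = 7p, so p = 1147/7 ≈ 163.8571 and Q = 1950/7 ≈ 278.5714.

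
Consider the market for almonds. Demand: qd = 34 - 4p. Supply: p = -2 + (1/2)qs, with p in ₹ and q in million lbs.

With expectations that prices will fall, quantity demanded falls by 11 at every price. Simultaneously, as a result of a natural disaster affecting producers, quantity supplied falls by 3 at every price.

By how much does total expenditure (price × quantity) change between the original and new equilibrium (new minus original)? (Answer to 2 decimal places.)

Original equilibrium: 34 - 4p = 2p + 4 gives 30 = 6p, so p = 5 and q = 14.
After the shift, demand is qd = 23 - 4p and supply is qs = 2p + 1.
New equilibrium: 23 - 4p = 2p + 1 ⇒ 22 = 6p ⇒ p = 11/3 ≈ 3.6667, q = 25/3 ≈ 8.3333.
Expenditure moves from 5×14 = 70 to 3.6667×8.3333 = 30.5556; change = -39.44.

-39.44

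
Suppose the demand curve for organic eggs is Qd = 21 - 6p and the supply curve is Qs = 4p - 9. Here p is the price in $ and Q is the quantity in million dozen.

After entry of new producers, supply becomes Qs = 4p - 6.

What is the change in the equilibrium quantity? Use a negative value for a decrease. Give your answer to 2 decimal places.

Original equilibrium: 21 - 6p = 4p - 9 gives 30 = 10p, so p = 3 and Q = 3.
After the shift, demand is Qd = 21 - 6p and supply is Qs = 4p - 6.
Equate the new curves: 21 - 6p = 4p - 6, giving 27 = 10p, p = 2.7, Q = 4.8.
ΔQ = 4.8 − 3 = +1.80.

+1.80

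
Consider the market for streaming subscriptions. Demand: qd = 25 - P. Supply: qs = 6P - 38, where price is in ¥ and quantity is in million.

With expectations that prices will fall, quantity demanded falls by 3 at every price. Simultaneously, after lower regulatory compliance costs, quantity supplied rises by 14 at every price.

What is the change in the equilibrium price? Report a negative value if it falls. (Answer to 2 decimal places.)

-2.43

Initially, 25 - P = 6P - 38, so 63 = 7P and P = 9, q = 16.
The shock moves the curves to qd = 22 - P and qs = 6P - 24.
Equate the new curves: 22 - P = 6P - 24, giving 46 = 7P, P = 46/7 ≈ 6.5714, q = 108/7 ≈ 15.4286.
ΔP = 6.5714 − 9 = -2.43.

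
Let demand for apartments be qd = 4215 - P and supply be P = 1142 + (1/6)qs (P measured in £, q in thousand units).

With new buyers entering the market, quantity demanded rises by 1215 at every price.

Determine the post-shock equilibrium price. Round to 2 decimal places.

Initially, 4215 - P = 6P - 6852, so 11067 = 7P and P = 1581, q = 2634.
The new curves are qd = 5430 - P (demand) and qs = 6P - 6852 (supply).
Setting them equal: 5430 - P = 6P - 6852 → 12282 = 7P, so P = 12282/7 ≈ 1754.5714 and q = 25728/7 ≈ 3675.4286.

1754.57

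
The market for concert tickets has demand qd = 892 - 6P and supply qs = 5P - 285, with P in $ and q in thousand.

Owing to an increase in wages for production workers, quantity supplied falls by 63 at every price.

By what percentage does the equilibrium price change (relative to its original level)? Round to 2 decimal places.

+5.35

Initially, 892 - 6P = 5P - 285, so 1177 = 11P and P = 107, q = 250.
The new curves are qd = 892 - 6P (demand) and qs = 5P - 348 (supply).
Equate the new curves: 892 - 6P = 5P - 348, giving 1240 = 11P, P = 1240/11 ≈ 112.7273, q = 2372/11 ≈ 215.6364.
%ΔP = (112.7273 − 107) / 107 × 100 = +5.35%.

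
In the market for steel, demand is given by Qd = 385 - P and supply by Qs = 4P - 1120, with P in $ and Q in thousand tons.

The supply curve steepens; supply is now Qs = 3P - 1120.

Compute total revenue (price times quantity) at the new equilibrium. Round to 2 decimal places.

Solve the original market: 385 - P = 4P - 1120, hence P = 301 and Q = 84.
After the shift, demand is Qd = 385 - P and supply is Qs = 3P - 1120.
Setting them equal: 385 - P = 3P - 1120 → 1505 = 4P, so P = 376.25 and Q = 8.75.
New expenditure = 376.25 × 8.75 = 3292.19.

3292.19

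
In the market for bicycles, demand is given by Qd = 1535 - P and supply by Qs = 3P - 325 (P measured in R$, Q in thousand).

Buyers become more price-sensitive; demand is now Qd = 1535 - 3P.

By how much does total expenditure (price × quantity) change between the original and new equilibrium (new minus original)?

Before the shock: 1535 - P = 3P - 325 ⇒ 1860 = 4P ⇒ P = 465, Q = 1070.
After the shift, demand is Qd = 1535 - 3P and supply is Qs = 3P - 325.
Equate the new curves: 1535 - 3P = 3P - 325, giving 1860 = 6P, P = 310, Q = 605.
Expenditure moves from 465×1070 = 497550 to 310×605 = 187550; change = -310000.

-310000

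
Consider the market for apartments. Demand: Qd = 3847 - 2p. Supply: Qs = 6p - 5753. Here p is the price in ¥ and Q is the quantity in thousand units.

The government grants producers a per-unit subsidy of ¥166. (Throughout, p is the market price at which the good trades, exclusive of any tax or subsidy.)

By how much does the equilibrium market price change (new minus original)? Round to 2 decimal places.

-124.50

Before the shock: 3847 - 2p = 6p - 5753 ⇒ 9600 = 8p ⇒ p = 1200, Q = 1447.
Since sellers receive the price plus the subsidy, the effective supply curve becomes Qs = 6p - 4757.
New equilibrium: 3847 - 2p = 6p - 4757 ⇒ 8604 = 8p ⇒ p = 1075.5, Q = 1696.
Δp = 1075.5 − 1200 = -124.50.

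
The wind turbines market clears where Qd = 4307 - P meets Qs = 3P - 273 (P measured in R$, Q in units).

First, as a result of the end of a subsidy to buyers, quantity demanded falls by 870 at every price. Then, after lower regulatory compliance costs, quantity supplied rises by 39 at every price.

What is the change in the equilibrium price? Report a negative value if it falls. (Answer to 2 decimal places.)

-227.25

Solve the original market: 4307 - P = 3P - 273, hence P = 1145 and Q = 3162.
The shock moves the curves to Qd = 3437 - P and Qs = 3P - 234.
New equilibrium: 3437 - P = 3P - 234 ⇒ 3671 = 4P ⇒ P = 917.75, Q = 2519.25.
ΔP = 917.75 − 1145 = -227.25.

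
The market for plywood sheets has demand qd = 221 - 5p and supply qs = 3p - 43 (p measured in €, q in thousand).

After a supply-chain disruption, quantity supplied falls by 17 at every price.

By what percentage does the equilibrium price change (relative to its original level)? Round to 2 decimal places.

+6.44

Original equilibrium: 221 - 5p = 3p - 43 gives 264 = 8p, so p = 33 and q = 56.
The shock moves the curves to qd = 221 - 5p and qs = 3p - 60.
New equilibrium: 221 - 5p = 3p - 60 ⇒ 281 = 8p ⇒ p = 35.125, q = 45.375.
%Δp = (35.125 − 33) / 33 × 100 = +6.44%.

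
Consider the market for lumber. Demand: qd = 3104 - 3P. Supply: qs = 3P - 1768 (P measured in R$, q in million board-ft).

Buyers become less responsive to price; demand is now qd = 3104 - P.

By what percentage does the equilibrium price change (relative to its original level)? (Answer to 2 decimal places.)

+50.00

Initially, 3104 - 3P = 3P - 1768, so 4872 = 6P and P = 812, q = 668.
After the shift, demand is qd = 3104 - P and supply is qs = 3P - 1768.
New equilibrium: 3104 - P = 3P - 1768 ⇒ 4872 = 4P ⇒ P = 1218, q = 1886.
%ΔP = (1218 − 812) / 812 × 100 = +50.00%.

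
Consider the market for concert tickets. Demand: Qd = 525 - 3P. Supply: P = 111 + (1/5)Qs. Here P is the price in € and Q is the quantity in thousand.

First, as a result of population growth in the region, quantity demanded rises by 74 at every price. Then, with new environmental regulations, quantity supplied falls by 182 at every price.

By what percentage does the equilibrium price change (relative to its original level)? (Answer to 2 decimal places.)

Solve the original market: 525 - 3P = 5P - 555, hence P = 135 and Q = 120.
The shock moves the curves to Qd = 599 - 3P and Qs = 5P - 737.
New equilibrium: 599 - 3P = 5P - 737 ⇒ 1336 = 8P ⇒ P = 167, Q = 98.
%ΔP = (167 − 135) / 135 × 100 = +23.70%.

+23.70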